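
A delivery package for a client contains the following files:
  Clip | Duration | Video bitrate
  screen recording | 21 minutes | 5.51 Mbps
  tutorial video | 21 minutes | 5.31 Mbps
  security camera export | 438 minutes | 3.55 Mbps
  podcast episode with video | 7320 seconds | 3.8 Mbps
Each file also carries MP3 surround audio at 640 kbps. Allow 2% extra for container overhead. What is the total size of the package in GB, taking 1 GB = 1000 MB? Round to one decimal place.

Audio: 640 kbps = 0.640 Mbps.
screen recording: 6.150 Mbps × 1260 s × 1.02 = 7904.0 Mb
tutorial video: 5.950 Mbps × 1260 s × 1.02 = 7646.9 Mb
security camera export: 4.190 Mbps × 26280 s × 1.02 = 112315.5 Mb
podcast episode with video: 4.440 Mbps × 7320 s × 1.02 = 33150.8 Mb
Total: 161017.2 Mb = 20127.2 MB.
= 20.13 GB.

20.1 GB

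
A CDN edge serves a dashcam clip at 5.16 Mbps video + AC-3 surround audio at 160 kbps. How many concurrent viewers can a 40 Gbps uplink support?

Audio: 160 kbps = 0.160 Mbps.
Per-viewer media rate: 5.320 Mbps.
40 Gbps = 40,000 Mbps; 40,000 / 5.320 = 7518.80 → 7518 viewers.

7518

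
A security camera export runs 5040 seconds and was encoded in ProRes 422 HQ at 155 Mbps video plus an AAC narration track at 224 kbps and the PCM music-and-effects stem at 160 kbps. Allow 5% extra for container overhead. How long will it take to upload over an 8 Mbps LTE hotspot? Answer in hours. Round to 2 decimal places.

Audio total: 224 + 160 = 384 kbps = 0.384 Mbps.
Total bitrate: 155.384 Mbps.
File: 155.384 Mbps × 5040 s = 783135.4 Mb.
With 5% container overhead: ×1.05. → 822292.1 Mb.
At 8 Mbps: 822292.1 / 8 = 102786.5 s ≈ 28.6 hours.

28.55 hours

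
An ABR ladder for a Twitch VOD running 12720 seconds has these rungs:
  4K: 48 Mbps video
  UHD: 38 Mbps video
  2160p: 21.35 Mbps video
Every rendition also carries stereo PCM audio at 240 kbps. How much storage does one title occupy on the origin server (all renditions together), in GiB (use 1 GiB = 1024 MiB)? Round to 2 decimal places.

Audio: 240 kbps = 0.240 Mbps.
Sum of rendition bitrates: (48+0.240) + (38+0.240) + (21.35+0.240) = 108.070 Mbps.
× 12720 s = 1,374,650 Mb = 171,831 MB = 160.0 GiB.

160.03 GiB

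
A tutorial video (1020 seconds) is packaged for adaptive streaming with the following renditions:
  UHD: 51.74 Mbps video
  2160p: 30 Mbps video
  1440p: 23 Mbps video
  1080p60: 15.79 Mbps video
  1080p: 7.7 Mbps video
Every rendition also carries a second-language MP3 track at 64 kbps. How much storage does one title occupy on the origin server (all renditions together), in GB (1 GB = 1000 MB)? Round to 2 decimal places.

Audio: 64 kbps = 0.064 Mbps.
Sum of rendition bitrates: (51.74+0.064) + (30+0.064) + (23+0.064) + (15.79+0.064) + (7.7+0.064) = 128.550 Mbps.
× 1020 s = 131,121 Mb = 16,390 MB = 16.39 GB.

16.39 GB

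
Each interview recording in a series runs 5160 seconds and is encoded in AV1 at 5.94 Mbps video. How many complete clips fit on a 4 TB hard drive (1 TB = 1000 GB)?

Per item: 5.940 Mbps × 5160 s = 30,650 Mb = 3,831 MB.
Capacity: 4 TB = 32,000,000 Mb; 1044.03 items → 1044 complete.

1044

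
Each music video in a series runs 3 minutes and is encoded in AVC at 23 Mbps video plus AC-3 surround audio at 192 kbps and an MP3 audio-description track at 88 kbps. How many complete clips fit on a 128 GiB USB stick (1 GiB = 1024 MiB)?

262

3 min = 180 s
Audio total: 192 + 88 = 280 kbps = 0.280 Mbps.
Total bitrate: 23.280 Mbps.
Per item: 23.280 Mbps × 180 s = 4,190 Mb = 523.8 MB.
Capacity: 128 GiB = 1,099,512 Mb; 262.39 items → 262 complete.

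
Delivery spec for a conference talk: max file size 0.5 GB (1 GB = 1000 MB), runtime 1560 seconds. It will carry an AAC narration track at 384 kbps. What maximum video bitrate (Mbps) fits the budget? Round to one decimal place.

2.2 Mbps

Budget: 0.5 GB = 4000.0 Mb.
Total bitrate budget: 4000.0 Mb / 1560 s = 2.564 Mbps.
Audio: 384 kbps = 0.384 Mbps.
Video: 2.564 − 0.384 = 2.180 Mbps.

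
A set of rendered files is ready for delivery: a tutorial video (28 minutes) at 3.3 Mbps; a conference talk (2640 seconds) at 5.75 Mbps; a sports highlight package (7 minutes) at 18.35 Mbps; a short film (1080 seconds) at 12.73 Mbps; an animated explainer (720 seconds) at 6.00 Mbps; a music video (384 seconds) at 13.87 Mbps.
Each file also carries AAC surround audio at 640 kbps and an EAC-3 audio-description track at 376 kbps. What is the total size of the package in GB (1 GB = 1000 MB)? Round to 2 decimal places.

7.36 GB

Audio total: 640 + 376 = 1016 kbps = 1.016 Mbps.
tutorial video: 4.316 Mbps × 1680 s = 7250.9 Mb
conference talk: 6.766 Mbps × 2640 s = 17862.2 Mb
sports highlight package: 19.366 Mbps × 420 s = 8133.7 Mb
short film: 13.746 Mbps × 1080 s = 14845.7 Mb
animated explainer: 7.016 Mbps × 720 s = 5051.5 Mb
music video: 14.886 Mbps × 384 s = 5716.2 Mb
Total: 58860.3 Mb = 7357.5 MB.
= 7.358 GB.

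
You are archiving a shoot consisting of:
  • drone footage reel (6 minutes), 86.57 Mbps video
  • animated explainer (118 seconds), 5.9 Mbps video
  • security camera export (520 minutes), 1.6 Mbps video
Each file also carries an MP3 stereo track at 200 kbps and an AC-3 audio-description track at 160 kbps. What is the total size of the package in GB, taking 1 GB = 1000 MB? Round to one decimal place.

11.6 GB

Audio total: 200 + 160 = 360 kbps = 0.360 Mbps.
drone footage reel: 86.930 Mbps × 360 s = 31294.8 Mb
animated explainer: 6.260 Mbps × 118 s = 738.7 Mb
security camera export: 1.960 Mbps × 31200 s = 61152.0 Mb
Total: 93185.5 Mb = 11648.2 MB.
= 11.65 GB.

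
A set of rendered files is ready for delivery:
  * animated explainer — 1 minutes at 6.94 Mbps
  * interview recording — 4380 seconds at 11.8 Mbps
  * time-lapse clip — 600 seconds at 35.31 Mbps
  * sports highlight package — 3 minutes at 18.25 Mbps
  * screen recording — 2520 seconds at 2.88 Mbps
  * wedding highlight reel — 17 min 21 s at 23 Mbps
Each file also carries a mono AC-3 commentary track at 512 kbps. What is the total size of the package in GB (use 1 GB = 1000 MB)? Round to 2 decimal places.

14.03 GB

Audio: 512 kbps = 0.512 Mbps.
animated explainer: 7.452 Mbps × 60 s = 447.1 Mb
interview recording: 12.312 Mbps × 4380 s = 53926.6 Mb
time-lapse clip: 35.822 Mbps × 600 s = 21493.2 Mb
sports highlight package: 18.762 Mbps × 180 s = 3377.2 Mb
screen recording: 3.392 Mbps × 2520 s = 8547.8 Mb
wedding highlight reel: 23.512 Mbps × 1041 s = 24476.0 Mb
Total: 112267.9 Mb = 14033.5 MB.
= 14.03 GB.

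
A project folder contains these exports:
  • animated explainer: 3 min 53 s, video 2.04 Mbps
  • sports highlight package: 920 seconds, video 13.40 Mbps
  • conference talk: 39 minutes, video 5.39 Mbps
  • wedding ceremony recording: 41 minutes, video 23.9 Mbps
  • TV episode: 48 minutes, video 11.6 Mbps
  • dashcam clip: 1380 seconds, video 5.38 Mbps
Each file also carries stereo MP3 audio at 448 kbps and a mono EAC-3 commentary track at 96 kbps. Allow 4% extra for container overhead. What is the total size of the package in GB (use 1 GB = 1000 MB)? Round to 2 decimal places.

Audio total: 448 + 96 = 544 kbps = 0.544 Mbps.
animated explainer: 2.584 Mbps × 233 s × 1.04 = 626.2 Mb
sports highlight package: 13.944 Mbps × 920 s × 1.04 = 13341.6 Mb
conference talk: 5.934 Mbps × 2340 s × 1.04 = 14441.0 Mb
wedding ceremony recording: 24.444 Mbps × 2460 s × 1.04 = 62537.5 Mb
TV episode: 12.144 Mbps × 2880 s × 1.04 = 36373.7 Mb
dashcam clip: 5.924 Mbps × 1380 s × 1.04 = 8502.1 Mb
Total: 135822.1 Mb = 16977.8 MB.
= 16.98 GB.

16.98 GB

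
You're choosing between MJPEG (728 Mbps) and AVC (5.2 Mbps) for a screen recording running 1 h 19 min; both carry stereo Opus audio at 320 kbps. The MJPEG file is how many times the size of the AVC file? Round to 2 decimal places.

131.94

1 h 19 min = 79 min = 4740 s
Audio: 320 kbps = 0.320 Mbps.
MJPEG: 728.320 Mbps × 4740 s = 3452236.8 Mb = 401.893 GiB.
AVC: 5.520 Mbps × 4740 s = 26164.8 Mb = 3.046 GiB.
Ratio: 401.893 / 3.046 = 131.942.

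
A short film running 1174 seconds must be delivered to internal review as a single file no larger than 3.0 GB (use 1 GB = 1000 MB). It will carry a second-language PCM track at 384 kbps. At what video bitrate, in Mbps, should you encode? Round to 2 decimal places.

Budget: 3.0 GB = 24000.0 Mb.
Total bitrate budget: 24000.0 Mb / 1174 s = 20.443 Mbps.
Audio: 384 kbps = 0.384 Mbps.
Video: 20.443 − 0.384 = 20.059 Mbps.

20.06 Mbps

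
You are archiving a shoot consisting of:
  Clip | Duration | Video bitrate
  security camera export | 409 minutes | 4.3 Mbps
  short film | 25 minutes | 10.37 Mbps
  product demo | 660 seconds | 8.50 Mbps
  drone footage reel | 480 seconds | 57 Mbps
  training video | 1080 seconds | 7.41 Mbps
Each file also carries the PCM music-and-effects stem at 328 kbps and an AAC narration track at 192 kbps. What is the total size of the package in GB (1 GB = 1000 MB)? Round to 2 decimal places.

Audio total: 328 + 192 = 520 kbps = 0.520 Mbps.
security camera export: 4.820 Mbps × 24540 s = 118282.8 Mb
short film: 10.890 Mbps × 1500 s = 16335.0 Mb
product demo: 9.020 Mbps × 660 s = 5953.2 Mb
drone footage reel: 57.520 Mbps × 480 s = 27609.6 Mb
training video: 7.930 Mbps × 1080 s = 8564.4 Mb
Total: 176745.0 Mb = 22093.1 MB.
= 22.09 GB.

22.09 GB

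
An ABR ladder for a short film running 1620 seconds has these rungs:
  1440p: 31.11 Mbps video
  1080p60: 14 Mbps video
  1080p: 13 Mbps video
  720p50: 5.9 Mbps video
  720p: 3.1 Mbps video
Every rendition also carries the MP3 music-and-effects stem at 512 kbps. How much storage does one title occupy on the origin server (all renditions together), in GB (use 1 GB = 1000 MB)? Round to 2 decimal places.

14.11 GB

Audio: 512 kbps = 0.512 Mbps.
Sum of rendition bitrates: (31.11+0.512) + (14+0.512) + (13+0.512) + (5.9+0.512) + (3.1+0.512) = 69.670 Mbps.
× 1620 s = 112,865 Mb = 14,108 MB = 14.11 GB.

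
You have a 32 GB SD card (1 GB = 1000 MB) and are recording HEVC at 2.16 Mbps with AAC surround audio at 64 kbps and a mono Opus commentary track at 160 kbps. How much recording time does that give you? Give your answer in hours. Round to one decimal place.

Audio total: 64 + 160 = 224 kbps = 0.224 Mbps.
Total bitrate: 2.16 + 0.224 = 2.384 Mbps.
Capacity: 32 GB = 256,000 Mb.
Recording time: 256,000 / 2.384 = 107,383 s ≈ 29.8 hours.

29.8 hours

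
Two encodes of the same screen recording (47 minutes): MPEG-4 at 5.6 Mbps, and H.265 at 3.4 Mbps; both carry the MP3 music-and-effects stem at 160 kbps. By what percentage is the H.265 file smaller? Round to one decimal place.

47 min = 2820 s
Audio: 160 kbps = 0.160 Mbps.
MPEG-4: 5.760 Mbps × 2820 s = 16243.2 Mb = 2.030 GB.
H.265: 3.560 Mbps × 2820 s = 10039.2 Mb = 1.255 GB.
Reduction: (1 − 1.255/2.030) × 100 = 38.19%.

38.2%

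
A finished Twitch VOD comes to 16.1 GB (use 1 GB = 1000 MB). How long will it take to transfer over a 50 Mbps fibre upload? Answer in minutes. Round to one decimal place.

File: 16.1 GB = 128800.0 Mb.
At 50 Mbps: 128800.0 / 50 = 2576.0 s ≈ 42.9 minutes.

42.9 minutes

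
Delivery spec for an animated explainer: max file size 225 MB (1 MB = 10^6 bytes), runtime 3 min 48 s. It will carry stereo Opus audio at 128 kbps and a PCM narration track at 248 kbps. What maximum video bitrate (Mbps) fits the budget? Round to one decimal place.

7.5 Mbps

Budget: 225 MB = 1800.0 Mb.
3 min 48 s = 228 s
Total bitrate budget: 1800.0 Mb / 228 s = 7.895 Mbps.
Audio total: 128 + 248 = 376 kbps = 0.376 Mbps.
Video: 7.895 − 0.376 = 7.519 Mbps.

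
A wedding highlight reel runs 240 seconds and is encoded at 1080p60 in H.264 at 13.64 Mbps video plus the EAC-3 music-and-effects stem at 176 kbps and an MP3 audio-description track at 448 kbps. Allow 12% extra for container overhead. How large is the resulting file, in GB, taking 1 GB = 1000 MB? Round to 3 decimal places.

Audio total: 176 + 448 = 624 kbps = 0.624 Mbps.
Total bitrate: 13.64 + 0.624 = 14.264 Mbps.
Stream data: 14.264 Mbps × 240 s = 3423.4 Mb.
With 12% container overhead: ×1.12.
3,834 Mb ÷ 8 = 479.3 MB → 0.4793 GB.

0.479 GB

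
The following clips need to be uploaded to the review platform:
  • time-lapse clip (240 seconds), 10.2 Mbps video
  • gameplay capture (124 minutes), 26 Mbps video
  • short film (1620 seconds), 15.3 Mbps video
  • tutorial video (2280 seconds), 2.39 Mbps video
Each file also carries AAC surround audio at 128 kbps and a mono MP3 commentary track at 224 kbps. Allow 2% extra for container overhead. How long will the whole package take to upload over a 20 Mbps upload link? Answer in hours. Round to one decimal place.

Audio total: 128 + 224 = 352 kbps = 0.352 Mbps.
time-lapse clip: 10.552 Mbps × 240 s × 1.02 = 2583.1 Mb
gameplay capture: 26.352 Mbps × 7440 s × 1.02 = 199980.1 Mb
short film: 15.652 Mbps × 1620 s × 1.02 = 25863.4 Mb
tutorial video: 2.742 Mbps × 2280 s × 1.02 = 6376.8 Mb
Total: 234803.3 Mb = 29350.4 MB.
At 20 Mbps: 234803.3 / 20 = 11740 s ≈ 3.26 hours.

3.3 hours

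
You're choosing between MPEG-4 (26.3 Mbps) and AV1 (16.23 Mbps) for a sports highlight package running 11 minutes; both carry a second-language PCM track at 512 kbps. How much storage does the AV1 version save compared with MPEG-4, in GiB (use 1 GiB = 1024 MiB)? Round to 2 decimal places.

0.77 GiB

11 min = 660 s
Audio: 512 kbps = 0.512 Mbps.
MPEG-4: 26.812 Mbps × 660 s = 17695.9 Mb = 2.060 GiB.
AV1: 16.742 Mbps × 660 s = 11049.7 Mb = 1.286 GiB.
Saving: 2.060 − 1.286 = 0.774 GiB.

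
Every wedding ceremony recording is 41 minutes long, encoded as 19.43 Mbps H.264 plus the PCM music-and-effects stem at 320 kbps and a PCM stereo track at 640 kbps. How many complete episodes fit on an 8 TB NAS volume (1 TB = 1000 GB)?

41 min = 2460 s
Audio total: 320 + 640 = 960 kbps = 0.960 Mbps.
Total bitrate: 20.390 Mbps.
Per item: 20.390 Mbps × 2460 s = 50,159 Mb = 6,270 MB.
Capacity: 8 TB = 64,000,000 Mb; 1275.93 items → 1275 complete.

1275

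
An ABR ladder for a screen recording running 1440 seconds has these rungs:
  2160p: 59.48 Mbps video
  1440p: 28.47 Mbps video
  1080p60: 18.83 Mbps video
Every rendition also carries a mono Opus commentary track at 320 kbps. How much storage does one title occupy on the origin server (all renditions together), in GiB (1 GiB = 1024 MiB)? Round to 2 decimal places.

Audio: 320 kbps = 0.320 Mbps.
Sum of rendition bitrates: (59.48+0.320) + (28.47+0.320) + (18.83+0.320) = 107.740 Mbps.
× 1440 s = 155,146 Mb = 19,393 MB = 18.06 GiB.

18.06 GiB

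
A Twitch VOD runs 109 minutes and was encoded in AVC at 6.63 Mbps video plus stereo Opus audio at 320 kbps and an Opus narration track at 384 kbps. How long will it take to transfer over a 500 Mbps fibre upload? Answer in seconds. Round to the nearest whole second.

96 seconds

109 min = 6540 s
Audio total: 320 + 384 = 704 kbps = 0.704 Mbps.
Total bitrate: 7.334 Mbps.
File: 7.334 Mbps × 6540 s = 47964.4 Mb.
At 500 Mbps: 47964.4 / 500 = 95.9 s ≈ 95.9 seconds.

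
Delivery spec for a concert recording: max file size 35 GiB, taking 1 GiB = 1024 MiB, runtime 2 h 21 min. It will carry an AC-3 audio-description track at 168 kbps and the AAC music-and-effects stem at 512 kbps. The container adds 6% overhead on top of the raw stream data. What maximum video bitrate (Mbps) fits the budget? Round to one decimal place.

32.8 Mbps

Budget: 35 GiB = 300647.7 Mb.
Stream payload after overhead: 300647.7 / 1.06 = 283629.9 Mb.
2 h 21 min = 141 min = 8460 s
Total bitrate budget: 283629.9 Mb / 8460 s = 33.526 Mbps.
Audio total: 168 + 512 = 680 kbps = 0.680 Mbps.
Video: 33.526 − 0.680 = 32.846 Mbps.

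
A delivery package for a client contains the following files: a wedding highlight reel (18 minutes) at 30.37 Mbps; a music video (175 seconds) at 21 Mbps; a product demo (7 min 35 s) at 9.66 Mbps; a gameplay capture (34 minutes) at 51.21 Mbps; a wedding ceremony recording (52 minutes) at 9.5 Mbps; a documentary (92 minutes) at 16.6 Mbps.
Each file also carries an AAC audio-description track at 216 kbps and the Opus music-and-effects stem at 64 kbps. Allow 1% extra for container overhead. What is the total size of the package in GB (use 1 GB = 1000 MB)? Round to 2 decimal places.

Audio total: 216 + 64 = 280 kbps = 0.280 Mbps.
wedding highlight reel: 30.650 Mbps × 1080 s × 1.01 = 33433.0 Mb
music video: 21.280 Mbps × 175 s × 1.01 = 3761.2 Mb
product demo: 9.940 Mbps × 455 s × 1.01 = 4567.9 Mb
gameplay capture: 51.490 Mbps × 2040 s × 1.01 = 106090.0 Mb
wedding ceremony recording: 9.780 Mbps × 3120 s × 1.01 = 30818.7 Mb
documentary: 16.880 Mbps × 5520 s × 1.01 = 94109.4 Mb
Total: 272780.3 Mb = 34097.5 MB.
= 34.10 GB.

34.10 GB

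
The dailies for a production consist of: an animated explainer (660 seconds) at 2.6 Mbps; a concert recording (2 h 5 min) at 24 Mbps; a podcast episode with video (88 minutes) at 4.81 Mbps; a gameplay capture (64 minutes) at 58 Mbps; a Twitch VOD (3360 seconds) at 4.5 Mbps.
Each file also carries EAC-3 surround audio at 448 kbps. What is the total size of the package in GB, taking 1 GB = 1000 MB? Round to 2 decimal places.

56.77 GB

Audio: 448 kbps = 0.448 Mbps.
animated explainer: 3.048 Mbps × 660 s = 2011.7 Mb
concert recording: 24.448 Mbps × 7500 s = 183360.0 Mb
podcast episode with video: 5.258 Mbps × 5280 s = 27762.2 Mb
gameplay capture: 58.448 Mbps × 3840 s = 224440.3 Mb
Twitch VOD: 4.948 Mbps × 3360 s = 16625.3 Mb
Total: 454199.5 Mb = 56774.9 MB.
= 56.77 GB.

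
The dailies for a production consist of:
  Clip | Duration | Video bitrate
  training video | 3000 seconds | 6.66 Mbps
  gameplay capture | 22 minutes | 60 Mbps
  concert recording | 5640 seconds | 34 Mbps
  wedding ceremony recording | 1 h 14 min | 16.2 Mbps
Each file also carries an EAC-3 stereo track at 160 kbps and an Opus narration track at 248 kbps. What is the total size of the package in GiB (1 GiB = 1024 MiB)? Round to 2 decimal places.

42.93 GiB

Audio total: 160 + 248 = 408 kbps = 0.408 Mbps.
training video: 7.068 Mbps × 3000 s = 21204.0 Mb
gameplay capture: 60.408 Mbps × 1320 s = 79738.6 Mb
concert recording: 34.408 Mbps × 5640 s = 194061.1 Mb
wedding ceremony recording: 16.608 Mbps × 4440 s = 73739.5 Mb
Total: 368743.2 Mb = 46092.9 MB.
= 42.93 GiB.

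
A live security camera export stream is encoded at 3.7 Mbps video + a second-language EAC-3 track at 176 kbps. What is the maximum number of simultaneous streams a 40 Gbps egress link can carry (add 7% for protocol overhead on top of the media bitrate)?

Audio: 176 kbps = 0.176 Mbps.
Per-viewer media rate: 3.876 Mbps.
On the wire with 7% overhead: 4.147 Mbps.
40 Gbps = 40,000 Mbps; 40,000 / 4.147 = 9644.78 → 9644 viewers.

9644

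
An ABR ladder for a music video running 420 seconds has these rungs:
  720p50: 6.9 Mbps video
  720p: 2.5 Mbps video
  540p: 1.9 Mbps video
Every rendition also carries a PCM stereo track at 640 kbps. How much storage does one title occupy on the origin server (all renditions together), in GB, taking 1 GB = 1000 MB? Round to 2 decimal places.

Audio: 640 kbps = 0.640 Mbps.
Sum of rendition bitrates: (6.9+0.640) + (2.5+0.640) + (1.9+0.640) = 13.220 Mbps.
× 420 s = 5,552 Mb = 694.0 MB = 0.694 GB.

0.69 GB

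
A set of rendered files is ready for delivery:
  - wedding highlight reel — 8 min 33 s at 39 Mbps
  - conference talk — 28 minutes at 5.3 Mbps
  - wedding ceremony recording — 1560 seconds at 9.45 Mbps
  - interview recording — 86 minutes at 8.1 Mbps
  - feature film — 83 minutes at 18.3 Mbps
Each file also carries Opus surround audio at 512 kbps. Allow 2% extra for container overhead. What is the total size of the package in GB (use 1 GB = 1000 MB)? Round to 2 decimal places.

23.42 GB

Audio: 512 kbps = 0.512 Mbps.
wedding highlight reel: 39.512 Mbps × 513 s × 1.02 = 20675.0 Mb
conference talk: 5.812 Mbps × 1680 s × 1.02 = 9959.4 Mb
wedding ceremony recording: 9.962 Mbps × 1560 s × 1.02 = 15851.5 Mb
interview recording: 8.612 Mbps × 5160 s × 1.02 = 45326.7 Mb
feature film: 18.812 Mbps × 4980 s × 1.02 = 95557.4 Mb
Total: 187370.1 Mb = 23421.3 MB.
= 23.42 GB.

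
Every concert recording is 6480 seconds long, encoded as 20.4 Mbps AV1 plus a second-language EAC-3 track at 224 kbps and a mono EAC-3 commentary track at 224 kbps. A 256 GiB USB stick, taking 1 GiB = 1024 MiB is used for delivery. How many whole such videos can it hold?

16

Audio total: 224 + 224 = 448 kbps = 0.448 Mbps.
Total bitrate: 20.848 Mbps.
Per item: 20.848 Mbps × 6480 s = 135,095 Mb = 16,887 MB.
Capacity: 256 GiB = 2,199,023 Mb; 16.28 items → 16 complete.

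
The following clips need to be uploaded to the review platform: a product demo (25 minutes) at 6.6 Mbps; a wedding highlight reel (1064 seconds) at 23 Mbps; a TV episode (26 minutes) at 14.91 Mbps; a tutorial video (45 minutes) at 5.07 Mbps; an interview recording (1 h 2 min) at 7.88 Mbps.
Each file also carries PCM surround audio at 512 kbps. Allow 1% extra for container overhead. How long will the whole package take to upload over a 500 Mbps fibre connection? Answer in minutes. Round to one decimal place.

Audio: 512 kbps = 0.512 Mbps.
product demo: 7.112 Mbps × 1500 s × 1.01 = 10774.7 Mb
wedding highlight reel: 23.512 Mbps × 1064 s × 1.01 = 25266.9 Mb
TV episode: 15.422 Mbps × 1560 s × 1.01 = 24298.9 Mb
tutorial video: 5.582 Mbps × 2700 s × 1.01 = 15222.1 Mb
interview recording: 8.392 Mbps × 3720 s × 1.01 = 31530.4 Mb
Total: 107093.1 Mb = 13386.6 MB.
At 500 Mbps: 107093.1 / 500 = 214 s ≈ 3.57 minutes.

3.6 minutes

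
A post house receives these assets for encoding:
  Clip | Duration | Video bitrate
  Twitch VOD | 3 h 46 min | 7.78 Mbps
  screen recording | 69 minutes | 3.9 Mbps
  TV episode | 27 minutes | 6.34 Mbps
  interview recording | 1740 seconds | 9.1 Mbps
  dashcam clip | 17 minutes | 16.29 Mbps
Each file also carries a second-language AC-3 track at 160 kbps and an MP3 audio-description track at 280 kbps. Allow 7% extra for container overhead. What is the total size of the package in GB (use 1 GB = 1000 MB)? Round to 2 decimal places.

23.28 GB

Audio total: 160 + 280 = 440 kbps = 0.440 Mbps.
Twitch VOD: 8.220 Mbps × 13560 s × 1.07 = 119265.6 Mb
screen recording: 4.340 Mbps × 4140 s × 1.07 = 19225.3 Mb
TV episode: 6.780 Mbps × 1620 s × 1.07 = 11752.5 Mb
interview recording: 9.540 Mbps × 1740 s × 1.07 = 17761.6 Mb
dashcam clip: 16.730 Mbps × 1020 s × 1.07 = 18259.1 Mb
Total: 186264.1 Mb = 23283.0 MB.
= 23.28 GB.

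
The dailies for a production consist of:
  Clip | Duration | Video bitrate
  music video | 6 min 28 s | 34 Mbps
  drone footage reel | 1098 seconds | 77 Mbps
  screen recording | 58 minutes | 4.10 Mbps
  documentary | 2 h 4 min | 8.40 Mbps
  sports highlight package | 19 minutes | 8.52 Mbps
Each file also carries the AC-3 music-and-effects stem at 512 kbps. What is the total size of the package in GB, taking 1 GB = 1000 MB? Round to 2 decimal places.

Audio: 512 kbps = 0.512 Mbps.
music video: 34.512 Mbps × 388 s = 13390.7 Mb
drone footage reel: 77.512 Mbps × 1098 s = 85108.2 Mb
screen recording: 4.612 Mbps × 3480 s = 16049.8 Mb
documentary: 8.912 Mbps × 7440 s = 66305.3 Mb
sports highlight package: 9.032 Mbps × 1140 s = 10296.5 Mb
Total: 191150.4 Mb = 23893.8 MB.
= 23.89 GB.

23.89 GB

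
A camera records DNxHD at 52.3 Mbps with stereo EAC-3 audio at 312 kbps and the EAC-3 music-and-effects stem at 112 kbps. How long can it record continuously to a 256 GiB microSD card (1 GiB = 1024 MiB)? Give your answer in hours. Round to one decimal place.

Audio total: 312 + 112 = 424 kbps = 0.424 Mbps.
Total bitrate: 52.3 + 0.424 = 52.724 Mbps.
Capacity: 256 GiB = 2,199,023 Mb.
Recording time: 2,199,023 / 52.724 = 41,708 s ≈ 11.6 hours.

11.6 hours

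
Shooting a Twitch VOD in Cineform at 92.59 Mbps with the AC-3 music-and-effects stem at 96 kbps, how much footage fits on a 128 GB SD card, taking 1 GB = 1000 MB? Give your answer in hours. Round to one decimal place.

Audio: 96 kbps = 0.096 Mbps.
Total bitrate: 92.59 + 0.096 = 92.686 Mbps.
Capacity: 128 GB = 1,024,000 Mb.
Recording time: 1,024,000 / 92.686 = 11,048 s ≈ 3.07 hours.

3.1 hours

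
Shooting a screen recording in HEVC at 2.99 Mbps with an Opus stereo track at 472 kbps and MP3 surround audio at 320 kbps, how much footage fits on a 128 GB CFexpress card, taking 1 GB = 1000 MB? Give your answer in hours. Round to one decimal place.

Audio total: 472 + 320 = 792 kbps = 0.792 Mbps.
Total bitrate: 2.99 + 0.792 = 3.782 Mbps.
Capacity: 128 GB = 1,024,000 Mb.
Recording time: 1,024,000 / 3.782 = 270,756 s ≈ 75.2 hours.

75.2 hours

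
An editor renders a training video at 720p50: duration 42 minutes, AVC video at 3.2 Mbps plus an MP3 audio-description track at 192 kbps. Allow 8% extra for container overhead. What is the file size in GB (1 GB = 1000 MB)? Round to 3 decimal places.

1.154 GB

42 min = 2520 s
Audio: 192 kbps = 0.192 Mbps.
Total bitrate: 3.2 + 0.192 = 3.392 Mbps.
Stream data: 3.392 Mbps × 2520 s = 8547.8 Mb.
With 8% container overhead: ×1.08.
9,232 Mb ÷ 8 = 1,154 MB → 1.154 GB.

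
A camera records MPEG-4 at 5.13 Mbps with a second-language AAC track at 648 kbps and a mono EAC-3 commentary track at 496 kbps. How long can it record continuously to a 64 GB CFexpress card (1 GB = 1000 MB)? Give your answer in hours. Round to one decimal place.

Audio total: 648 + 496 = 1144 kbps = 1.144 Mbps.
Total bitrate: 5.13 + 1.144 = 6.274 Mbps.
Capacity: 64 GB = 512,000 Mb.
Recording time: 512,000 / 6.274 = 81,607 s ≈ 22.7 hours.

22.7 hours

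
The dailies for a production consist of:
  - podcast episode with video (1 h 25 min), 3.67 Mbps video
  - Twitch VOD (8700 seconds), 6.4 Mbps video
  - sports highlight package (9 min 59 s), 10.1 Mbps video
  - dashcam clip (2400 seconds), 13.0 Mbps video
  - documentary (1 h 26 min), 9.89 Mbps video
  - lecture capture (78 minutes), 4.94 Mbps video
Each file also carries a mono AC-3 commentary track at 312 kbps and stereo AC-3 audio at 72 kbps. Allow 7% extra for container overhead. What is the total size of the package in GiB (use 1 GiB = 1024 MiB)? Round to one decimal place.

24.4 GiB

Audio total: 312 + 72 = 384 kbps = 0.384 Mbps.
podcast episode with video: 4.054 Mbps × 5100 s × 1.07 = 22122.7 Mb
Twitch VOD: 6.784 Mbps × 8700 s × 1.07 = 63152.3 Mb
sports highlight package: 10.484 Mbps × 599 s × 1.07 = 6719.5 Mb
dashcam clip: 13.384 Mbps × 2400 s × 1.07 = 34370.1 Mb
documentary: 10.274 Mbps × 5160 s × 1.07 = 56724.8 Mb
lecture capture: 5.324 Mbps × 4680 s × 1.07 = 26660.5 Mb
Total: 209749.8 Mb = 26218.7 MB.
= 24.42 GiB.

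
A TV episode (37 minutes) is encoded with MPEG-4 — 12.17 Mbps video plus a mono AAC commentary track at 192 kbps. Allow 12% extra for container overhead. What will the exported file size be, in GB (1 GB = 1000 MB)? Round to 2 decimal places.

3.84 GB

37 min = 2220 s
Audio: 192 kbps = 0.192 Mbps.
Total bitrate: 12.17 + 0.192 = 12.362 Mbps.
Stream data: 12.362 Mbps × 2220 s = 27443.6 Mb.
With 12% container overhead: ×1.12.
30,737 Mb ÷ 8 = 3,842 MB → 3.842 GB.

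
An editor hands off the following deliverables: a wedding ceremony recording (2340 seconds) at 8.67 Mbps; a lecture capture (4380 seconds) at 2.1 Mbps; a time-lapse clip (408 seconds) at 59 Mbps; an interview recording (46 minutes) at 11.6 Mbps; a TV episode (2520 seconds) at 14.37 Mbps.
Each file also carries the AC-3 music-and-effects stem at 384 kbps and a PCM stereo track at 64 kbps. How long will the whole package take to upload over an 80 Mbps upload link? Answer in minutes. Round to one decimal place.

26.5 minutes

Audio total: 384 + 64 = 448 kbps = 0.448 Mbps.
wedding ceremony recording: 9.118 Mbps × 2340 s = 21336.1 Mb
lecture capture: 2.548 Mbps × 4380 s = 11160.2 Mb
time-lapse clip: 59.448 Mbps × 408 s = 24254.8 Mb
interview recording: 12.048 Mbps × 2760 s = 33252.5 Mb
TV episode: 14.818 Mbps × 2520 s = 37341.4 Mb
Total: 127345.0 Mb = 15918.1 MB.
At 80 Mbps: 127345.0 / 80 = 1592 s ≈ 26.5 minutes.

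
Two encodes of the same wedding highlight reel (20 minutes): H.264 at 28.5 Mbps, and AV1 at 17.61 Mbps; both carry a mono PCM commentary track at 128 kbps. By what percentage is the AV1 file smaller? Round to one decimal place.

38.0%

20 min = 1200 s
Audio: 128 kbps = 0.128 Mbps.
H.264: 28.628 Mbps × 1200 s = 34353.6 Mb = 4.294 GB.
AV1: 17.738 Mbps × 1200 s = 21285.6 Mb = 2.661 GB.
Reduction: (1 − 2.661/4.294) × 100 = 38.04%.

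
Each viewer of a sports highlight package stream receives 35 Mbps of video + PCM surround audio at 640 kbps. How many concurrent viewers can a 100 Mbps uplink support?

2

Audio: 640 kbps = 0.640 Mbps.
Per-viewer media rate: 35.640 Mbps.
100 Mbps = 100.0 Mbps; 100.0 / 35.640 = 2.81 → 2 viewers.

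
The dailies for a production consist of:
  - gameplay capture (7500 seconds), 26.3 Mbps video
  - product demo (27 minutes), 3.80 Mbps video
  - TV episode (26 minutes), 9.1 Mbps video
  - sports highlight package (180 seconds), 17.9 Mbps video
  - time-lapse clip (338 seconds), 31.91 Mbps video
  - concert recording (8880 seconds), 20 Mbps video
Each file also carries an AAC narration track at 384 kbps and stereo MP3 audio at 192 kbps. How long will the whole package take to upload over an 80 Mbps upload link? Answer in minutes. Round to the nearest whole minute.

Audio total: 384 + 192 = 576 kbps = 0.576 Mbps.
gameplay capture: 26.876 Mbps × 7500 s = 201570.0 Mb
product demo: 4.376 Mbps × 1620 s = 7089.1 Mb
TV episode: 9.676 Mbps × 1560 s = 15094.6 Mb
sports highlight package: 18.476 Mbps × 180 s = 3325.7 Mb
time-lapse clip: 32.486 Mbps × 338 s = 10980.3 Mb
concert recording: 20.576 Mbps × 8880 s = 182714.9 Mb
Total: 420774.5 Mb = 52596.8 MB.
At 80 Mbps: 420774.5 / 80 = 5260 s ≈ 87.7 minutes.

88 minutes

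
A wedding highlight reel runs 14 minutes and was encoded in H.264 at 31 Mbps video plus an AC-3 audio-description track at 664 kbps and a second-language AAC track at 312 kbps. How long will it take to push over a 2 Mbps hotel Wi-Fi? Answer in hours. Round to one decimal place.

3.7 hours

14 min = 840 s
Audio total: 664 + 312 = 976 kbps = 0.976 Mbps.
Total bitrate: 31.976 Mbps.
File: 31.976 Mbps × 840 s = 26859.8 Mb.
At 2 Mbps: 26859.8 / 2 = 13429.9 s ≈ 3.73 hours.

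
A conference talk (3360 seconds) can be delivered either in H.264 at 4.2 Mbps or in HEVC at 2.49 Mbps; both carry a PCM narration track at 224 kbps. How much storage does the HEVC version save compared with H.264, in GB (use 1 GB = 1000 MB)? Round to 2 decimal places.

Audio: 224 kbps = 0.224 Mbps.
H.264: 4.424 Mbps × 3360 s = 14864.6 Mb = 1.858 GB.
HEVC: 2.714 Mbps × 3360 s = 9119.0 Mb = 1.140 GB.
Saving: 1.858 − 1.140 = 0.718 GB.

0.72 GB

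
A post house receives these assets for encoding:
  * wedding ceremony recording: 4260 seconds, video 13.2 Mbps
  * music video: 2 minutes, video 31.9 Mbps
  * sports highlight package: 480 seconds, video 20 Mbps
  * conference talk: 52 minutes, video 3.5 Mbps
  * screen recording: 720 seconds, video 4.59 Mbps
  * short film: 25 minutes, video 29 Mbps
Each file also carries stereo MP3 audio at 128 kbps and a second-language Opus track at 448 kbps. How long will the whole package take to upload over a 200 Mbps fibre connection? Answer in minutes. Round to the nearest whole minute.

Audio total: 128 + 448 = 576 kbps = 0.576 Mbps.
wedding ceremony recording: 13.776 Mbps × 4260 s = 58685.8 Mb
music video: 32.476 Mbps × 120 s = 3897.1 Mb
sports highlight package: 20.576 Mbps × 480 s = 9876.5 Mb
conference talk: 4.076 Mbps × 3120 s = 12717.1 Mb
screen recording: 5.166 Mbps × 720 s = 3719.5 Mb
short film: 29.576 Mbps × 1500 s = 44364.0 Mb
Total: 133260.0 Mb = 16657.5 MB.
At 200 Mbps: 133260.0 / 200 = 666 s ≈ 11.1 minutes.

11 minutes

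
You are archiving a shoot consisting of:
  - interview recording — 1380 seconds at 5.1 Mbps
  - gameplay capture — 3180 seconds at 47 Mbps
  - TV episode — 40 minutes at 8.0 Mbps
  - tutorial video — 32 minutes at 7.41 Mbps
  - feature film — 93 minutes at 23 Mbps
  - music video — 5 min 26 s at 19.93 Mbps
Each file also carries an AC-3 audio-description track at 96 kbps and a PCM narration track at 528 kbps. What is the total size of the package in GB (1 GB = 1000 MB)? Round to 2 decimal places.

Audio total: 96 + 528 = 624 kbps = 0.624 Mbps.
interview recording: 5.724 Mbps × 1380 s = 7899.1 Mb
gameplay capture: 47.624 Mbps × 3180 s = 151444.3 Mb
TV episode: 8.624 Mbps × 2400 s = 20697.6 Mb
tutorial video: 8.034 Mbps × 1920 s = 15425.3 Mb
feature film: 23.624 Mbps × 5580 s = 131821.9 Mb
music video: 20.554 Mbps × 326 s = 6700.6 Mb
Total: 333988.8 Mb = 41748.6 MB.
= 41.75 GB.

41.75 GB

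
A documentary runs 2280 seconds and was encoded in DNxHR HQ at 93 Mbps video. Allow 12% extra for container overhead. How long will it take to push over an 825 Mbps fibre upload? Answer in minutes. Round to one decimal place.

File: 93.000 Mbps × 2280 s = 212040.0 Mb.
With 12% container overhead: ×1.12. → 237484.8 Mb.
At 825 Mbps: 237484.8 / 825 = 287.9 s ≈ 4.8 minutes.

4.8 minutes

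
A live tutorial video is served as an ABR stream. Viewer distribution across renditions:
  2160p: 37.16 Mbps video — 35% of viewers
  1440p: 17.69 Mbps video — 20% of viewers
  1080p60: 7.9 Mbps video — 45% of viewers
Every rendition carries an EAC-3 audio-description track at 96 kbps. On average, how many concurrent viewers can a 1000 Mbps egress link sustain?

49

Audio: 96 kbps = 0.096 Mbps.
Average per-viewer bitrate: 0.35×37.256 + 0.20×17.786 + 0.45×7.996 = 20.195 Mbps.
1000 Mbps = 1,000 Mbps; 1,000 / 20.195 = 49.52 → 49.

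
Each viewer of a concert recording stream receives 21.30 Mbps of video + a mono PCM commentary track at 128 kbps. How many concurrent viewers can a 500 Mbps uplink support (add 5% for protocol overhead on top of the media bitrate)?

Audio: 128 kbps = 0.128 Mbps.
Per-viewer media rate: 21.428 Mbps.
On the wire with 5% overhead: 22.499 Mbps.
500 Mbps = 500.0 Mbps; 500.0 / 22.499 = 22.22 → 22 viewers.

22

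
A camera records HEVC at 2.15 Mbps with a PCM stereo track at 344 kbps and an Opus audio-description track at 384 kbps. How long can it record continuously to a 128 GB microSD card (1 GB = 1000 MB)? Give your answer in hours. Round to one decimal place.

Audio total: 344 + 384 = 728 kbps = 0.728 Mbps.
Total bitrate: 2.15 + 0.728 = 2.878 Mbps.
Capacity: 128 GB = 1,024,000 Mb.
Recording time: 1,024,000 / 2.878 = 355,803 s ≈ 98.8 hours.

98.8 hours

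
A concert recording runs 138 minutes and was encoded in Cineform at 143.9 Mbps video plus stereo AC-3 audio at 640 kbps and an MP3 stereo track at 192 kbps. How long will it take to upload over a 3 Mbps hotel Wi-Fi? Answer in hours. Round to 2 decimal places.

138 min = 8280 s
Audio total: 640 + 192 = 832 kbps = 0.832 Mbps.
Total bitrate: 144.732 Mbps.
File: 144.732 Mbps × 8280 s = 1198381.0 Mb.
At 3 Mbps: 1198381.0 / 3 = 399460.3 s ≈ 111 hours.

110.96 hours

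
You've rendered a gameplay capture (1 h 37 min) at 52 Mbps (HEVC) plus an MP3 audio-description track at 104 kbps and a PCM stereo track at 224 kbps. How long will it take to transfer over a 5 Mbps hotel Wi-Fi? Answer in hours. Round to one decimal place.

1 h 37 min = 97 min = 5820 s
Audio total: 104 + 224 = 328 kbps = 0.328 Mbps.
Total bitrate: 52.328 Mbps.
File: 52.328 Mbps × 5820 s = 304549.0 Mb.
At 5 Mbps: 304549.0 / 5 = 60909.8 s ≈ 16.9 hours.

16.9 hours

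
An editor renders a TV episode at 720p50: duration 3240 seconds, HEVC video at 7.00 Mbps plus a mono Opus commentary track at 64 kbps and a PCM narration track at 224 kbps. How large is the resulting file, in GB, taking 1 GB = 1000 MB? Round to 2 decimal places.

Audio total: 64 + 224 = 288 kbps = 0.288 Mbps.
Total bitrate: 7.00 + 0.288 = 7.288 Mbps.
Stream data: 7.288 Mbps × 3240 s = 23613.1 Mb.
23,613 Mb ÷ 8 = 2,952 MB → 2.952 GB.

2.95 GB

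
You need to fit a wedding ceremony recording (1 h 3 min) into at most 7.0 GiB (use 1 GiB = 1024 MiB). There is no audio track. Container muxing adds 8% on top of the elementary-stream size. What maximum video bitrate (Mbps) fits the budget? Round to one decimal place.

14.7 Mbps

Budget: 7.0 GiB = 60129.5 Mb.
Stream payload after overhead: 60129.5 / 1.08 = 55675.5 Mb.
1 h 3 min = 63 min = 3780 s
Total bitrate budget: 55675.5 Mb / 3780 s = 14.729 Mbps.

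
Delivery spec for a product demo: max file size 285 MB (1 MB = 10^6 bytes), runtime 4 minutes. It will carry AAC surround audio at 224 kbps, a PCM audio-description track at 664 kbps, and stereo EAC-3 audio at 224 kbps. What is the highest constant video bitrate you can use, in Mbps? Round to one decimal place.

8.4 Mbps

Budget: 285 MB = 2280.0 Mb.
4 min = 240 s
Total bitrate budget: 2280.0 Mb / 240 s = 9.500 Mbps.
Audio total: 224 + 664 + 224 = 1112 kbps = 1.112 Mbps.
Video: 9.500 − 1.112 = 8.388 Mbps.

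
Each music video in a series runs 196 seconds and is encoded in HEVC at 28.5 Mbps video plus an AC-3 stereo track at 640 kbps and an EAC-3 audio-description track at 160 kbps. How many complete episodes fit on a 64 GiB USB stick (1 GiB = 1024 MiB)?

95

Audio total: 640 + 160 = 800 kbps = 0.800 Mbps.
Total bitrate: 29.300 Mbps.
Per item: 29.300 Mbps × 196 s = 5,743 Mb = 717.9 MB.
Capacity: 64 GiB = 549,756 Mb; 95.73 items → 95 complete.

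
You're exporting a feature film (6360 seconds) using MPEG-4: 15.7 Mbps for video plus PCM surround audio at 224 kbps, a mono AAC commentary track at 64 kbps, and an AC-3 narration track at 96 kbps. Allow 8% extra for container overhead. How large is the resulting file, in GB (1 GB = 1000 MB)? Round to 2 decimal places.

Audio total: 224 + 64 + 96 = 384 kbps = 0.384 Mbps.
Total bitrate: 15.7 + 0.384 = 16.084 Mbps.
Stream data: 16.084 Mbps × 6360 s = 102294.2 Mb.
With 8% container overhead: ×1.08.
110,478 Mb ÷ 8 = 13,810 MB → 13.81 GB.

13.81 GB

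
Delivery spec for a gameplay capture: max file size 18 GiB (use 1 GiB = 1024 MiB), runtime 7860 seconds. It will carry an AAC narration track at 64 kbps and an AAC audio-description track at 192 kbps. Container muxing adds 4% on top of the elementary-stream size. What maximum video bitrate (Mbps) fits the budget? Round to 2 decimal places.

Budget: 18 GiB = 154618.8 Mb.
Stream payload after overhead: 154618.8 / 1.04 = 148671.9 Mb.
Total bitrate budget: 148671.9 Mb / 7860 s = 18.915 Mbps.
Audio total: 64 + 192 = 256 kbps = 0.256 Mbps.
Video: 18.915 − 0.256 = 18.659 Mbps.

18.66 Mbps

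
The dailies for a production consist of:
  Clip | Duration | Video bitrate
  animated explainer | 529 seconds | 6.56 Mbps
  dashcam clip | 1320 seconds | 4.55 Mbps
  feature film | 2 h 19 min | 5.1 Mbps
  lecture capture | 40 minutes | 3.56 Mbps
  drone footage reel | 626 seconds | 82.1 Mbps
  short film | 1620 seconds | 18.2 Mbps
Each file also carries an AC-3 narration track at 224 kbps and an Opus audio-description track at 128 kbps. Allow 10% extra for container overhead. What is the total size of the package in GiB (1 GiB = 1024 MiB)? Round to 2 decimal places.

Audio total: 224 + 128 = 352 kbps = 0.352 Mbps.
animated explainer: 6.912 Mbps × 529 s × 1.10 = 4022.1 Mb
dashcam clip: 4.902 Mbps × 1320 s × 1.10 = 7117.7 Mb
feature film: 5.452 Mbps × 8340 s × 1.10 = 50016.6 Mb
lecture capture: 3.912 Mbps × 2400 s × 1.10 = 10327.7 Mb
drone footage reel: 82.452 Mbps × 626 s × 1.10 = 56776.4 Mb
short film: 18.552 Mbps × 1620 s × 1.10 = 33059.7 Mb
Total: 161320.2 Mb = 20165.0 MB.
= 18.78 GiB.

18.78 GiB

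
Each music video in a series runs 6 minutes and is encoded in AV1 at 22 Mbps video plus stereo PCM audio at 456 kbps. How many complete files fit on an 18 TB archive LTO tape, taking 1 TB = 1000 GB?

6 min = 360 s
Audio: 456 kbps = 0.456 Mbps.
Total bitrate: 22.456 Mbps.
Per item: 22.456 Mbps × 360 s = 8,084 Mb = 1,011 MB.
Capacity: 18 TB = 144,000,000 Mb; 17812.61 items → 17812 complete.

17812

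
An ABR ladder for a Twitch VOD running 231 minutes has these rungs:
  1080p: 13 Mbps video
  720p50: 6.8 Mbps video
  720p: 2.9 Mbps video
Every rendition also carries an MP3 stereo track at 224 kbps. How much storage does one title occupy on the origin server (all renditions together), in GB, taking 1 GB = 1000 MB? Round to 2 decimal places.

231 min = 13860 s
Audio: 224 kbps = 0.224 Mbps.
Sum of rendition bitrates: (13+0.224) + (6.8+0.224) + (2.9+0.224) = 23.372 Mbps.
× 13860 s = 323,936 Mb = 40,492 MB = 40.49 GB.

40.49 GB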